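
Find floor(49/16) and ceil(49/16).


49/16 = 3.0625
floor = 3
ceil = 4

floor = 3, ceil = 4


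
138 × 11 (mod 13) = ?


138 × 11 = 1518
1518 mod 13 = 10


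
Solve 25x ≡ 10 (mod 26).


GCD(25, 26) = 1, unique solution
a^(-1) mod 26 = 25
x = 25 * 10 mod 26 = 16

x ≡ 16 (mod 26)


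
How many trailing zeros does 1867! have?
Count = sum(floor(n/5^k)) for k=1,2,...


floor(1867/5) = 373
floor(1867/25) = 74
floor(1867/125) = 14
floor(1867/625) = 2
Total = 463

463 trailing zeros


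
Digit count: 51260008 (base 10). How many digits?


51260008 has 8 digits in base 10
floor(log10(51260008)) + 1 = floor(7.7098) + 1 = 8

8 digits (base 10)


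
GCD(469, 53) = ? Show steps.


469 = 8 * 53 + 45
53 = 1 * 45 + 8
45 = 5 * 8 + 5
8 = 1 * 5 + 3
5 = 1 * 3 + 2
3 = 1 * 2 + 1
2 = 2 * 1 + 0
GCD = 1


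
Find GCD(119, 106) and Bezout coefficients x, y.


Tabular extended Euclidean (each row: r = 119*s + 106*t):
r=119, s=1, t=0
r=106, s=0, t=1
q=1: r=13, s=1, t=-1   [119*(1) + 106*(-1) = 13]
q=8: r=2, s=-8, t=9   [119*(-8) + 106*(9) = 2]
q=6: r=1, s=49, t=-55   [119*(49) + 106*(-55) = 1]
q=2: r=0, s=-106, t=119   [119*(-106) + 106*(119) = 0]
GCD = 1; from the row with r=1: x=49, y=-55
Check: 119*(49) + 106*(-55) = 5831 - 5830 = 1

GCD = 1, x = 49, y = -55


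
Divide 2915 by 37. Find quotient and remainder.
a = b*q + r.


2915 = 37 * 78 + 29
Check: 2886 + 29 = 2915

q = 78, r = 29


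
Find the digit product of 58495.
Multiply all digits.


5 × 8 × 4 × 9 × 5 = 7200


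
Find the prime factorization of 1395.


1395 / 3 = 465
465 / 3 = 155
155 / 5 = 31
31 / 31 = 1
1395 = 3^2 × 5 × 31


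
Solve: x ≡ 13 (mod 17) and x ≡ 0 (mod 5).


M = 17*5 = 85
M1 = M/17 = 5, M2 = M/5 = 17
M1^(-1) mod 17 = 7, M2^(-1) mod 5 = 3
x = 13*5*7 + 0*17*3 = 455
455 mod 85 = 30
Check: 30 mod 17 = 13 ✓, 30 mod 5 = 0 ✓

x ≡ 30 (mod 85)


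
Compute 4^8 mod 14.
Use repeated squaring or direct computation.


4^1 mod 14 = 4
4^2 mod 14 = 2
4^3 mod 14 = 8
4^4 mod 14 = 4
4^5 mod 14 = 2
4^6 mod 14 = 8
4^7 mod 14 = 4
4^8 mod 14 = 2


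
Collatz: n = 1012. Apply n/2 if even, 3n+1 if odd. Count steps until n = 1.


1012 → 506 → 253 → 760 → 380 → 190 → 95 → 286 → 143 → 430 → 215 → 646 → 323 → 970 → 485 → 1456 → 728 → 364 → 182 → 91 → 274 → 137 → 412 → 206 → 103 → 310 → 155 → 466 → 233 → 700 → 350 → 175 → 526 → 263 → 790 → 395 → 1186 → 593 → 1780 → 890 → 445 → 1336 → 668 → 334 → 167 → 502 → 251 → 754 → 377 → 1132 → 566 → 283 → 850 → 425 → 1276 → 638 → 319 → 958 → 479 → 1438 → 719 → 2158 → 1079 → 3238 → 1619 → 4858 → 2429 → 7288 → 3644 → 1822 → 911 → 2734 → 1367 → 4102 → 2051 → 6154 → 3077 → 9232 → 4616 → 2308 → 1154 → 577 → 1732 → 866 → 433 → 1300 → 650 → 325 → 976 → 488 → 244 → 122 → 61 → 184 → 92 → 46 → 23 → 70 → 35 → 106 → 53 → 160 → 80 → 40 → 20 → 10 → 5 → 16 → 8 → 4 → 2 → 1
Total steps = 111

111 steps


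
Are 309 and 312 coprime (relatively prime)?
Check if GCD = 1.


Euclidean algorithm:
312 = 1 * 309 + 3
309 = 103 * 3 + 0
GCD(309, 312) = 3

No, not coprime (GCD = 3)


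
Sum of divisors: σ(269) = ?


Divisors of 269: 1, 269
Sum = 1 + 269 = 270

σ(269) = 270


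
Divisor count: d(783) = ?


783 = 3^3 × 29^1
d(783) = (3+1) × (1+1) = 8

8 divisors


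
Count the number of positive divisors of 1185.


1185 = 3^1 × 5^1 × 79^1
d(1185) = (1+1) × (1+1) × (1+1) = 8

8 divisors


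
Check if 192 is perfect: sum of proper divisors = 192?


Proper divisors of 192: 1, 2, 3, 4, 6, 8, 12, 16, 24, 32, 48, 64, 96
Sum = 1 + 2 + 3 + 4 + 6 + 8 + 12 + 16 + 24 + 32 + 48 + 64 + 96 = 316

No, 192 is not perfect (316 ≠ 192)


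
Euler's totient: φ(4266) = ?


4266 = 2 × 3^3 × 79
Prime factors: 2, 3, 79
φ(4266) = 4266 × (1-1/2) × (1-1/3) × (1-1/79)
= 4266 × 1/2 × 2/3 × 78/79 = 1404

φ(4266) = 1404


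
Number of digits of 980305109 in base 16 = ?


980305109 in base 16 = 3A6E44D5
Number of digits = 8

8 digits (base 16)


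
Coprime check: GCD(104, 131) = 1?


Euclidean algorithm:
131 = 1 * 104 + 27
104 = 3 * 27 + 23
27 = 1 * 23 + 4
23 = 5 * 4 + 3
4 = 1 * 3 + 1
3 = 3 * 1 + 0
GCD(104, 131) = 1

Yes, coprime (GCD = 1)


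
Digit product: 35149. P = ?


3 × 5 × 1 × 4 × 9 = 540


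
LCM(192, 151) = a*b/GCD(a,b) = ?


GCD(192, 151) = 1
LCM = 192*151/1 = 28992/1 = 28992

LCM = 28992


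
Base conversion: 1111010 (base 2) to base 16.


1111010 (base 2) = 122 (decimal)
122 (decimal) = 7A (base 16)


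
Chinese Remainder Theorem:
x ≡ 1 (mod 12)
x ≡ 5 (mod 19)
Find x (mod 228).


M = 12*19 = 228
M1 = M/12 = 19, M2 = M/19 = 12
M1^(-1) mod 12 = 7, M2^(-1) mod 19 = 8
x = 1*19*7 + 5*12*8 = 613
613 mod 228 = 157
Check: 157 mod 12 = 1 ✓, 157 mod 19 = 5 ✓

x ≡ 157 (mod 228)


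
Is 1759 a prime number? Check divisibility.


Check divisors up to sqrt(1759) = 41.9404
No divisors found.
1759 is prime.

Yes, 1759 is prime


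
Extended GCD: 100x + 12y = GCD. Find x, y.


Tabular extended Euclidean (each row: r = 100*s + 12*t):
r=100, s=1, t=0
r=12, s=0, t=1
q=8: r=4, s=1, t=-8   [100*(1) + 12*(-8) = 4]
q=3: r=0, s=-3, t=25   [100*(-3) + 12*(25) = 0]
GCD = 4; from the row with r=4: x=1, y=-8
Check: 100*(1) + 12*(-8) = 100 - 96 = 4

GCD = 4, x = 1, y = -8


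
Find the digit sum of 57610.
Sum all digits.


5 + 7 + 6 + 1 + 0 = 19


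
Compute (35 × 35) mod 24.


35 × 35 = 1225
1225 mod 24 = 1


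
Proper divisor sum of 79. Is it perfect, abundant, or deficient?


Proper divisors: 1
Sum = 1 = 1
1 < 79 → deficient

s(79) = 1 (deficient)


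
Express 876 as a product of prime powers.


876 / 2 = 438
438 / 2 = 219
219 / 3 = 73
73 / 73 = 1
876 = 2^2 × 3 × 73


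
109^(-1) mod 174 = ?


Use the extended Euclidean algorithm on (174, 109); each row r = 174*s + 109*t:
r=174, s=1, t=0
r=109, s=0, t=1
q=1: r=65, s=1, t=-1   [174*(1) + 109*(-1) = 65]
q=1: r=44, s=-1, t=2   [174*(-1) + 109*(2) = 44]
q=1: r=21, s=2, t=-3   [174*(2) + 109*(-3) = 21]
q=2: r=2, s=-5, t=8   [174*(-5) + 109*(8) = 2]
q=10: r=1, s=52, t=-83   [174*(52) + 109*(-83) = 1]
q=2: r=0, s=-109, t=174   [174*(-109) + 109*(174) = 0]
GCD = 1 with t = -83, so 109*(-83) ≡ 1 (mod 174)
Inverse = -83 mod 174 = 91
Check: 109 * 91 = 9919 ≡ 1 (mod 174)

109^(-1) ≡ 91 (mod 174)


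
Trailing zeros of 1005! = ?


floor(1005/5) = 201
floor(1005/25) = 40
floor(1005/125) = 8
floor(1005/625) = 1
Total = 250

250 trailing zeros


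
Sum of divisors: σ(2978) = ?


Divisors of 2978: 1, 2, 1489, 2978
Sum = 1 + 2 + 1489 + 2978 = 4470

σ(2978) = 4470


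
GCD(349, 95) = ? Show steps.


349 = 3 * 95 + 64
95 = 1 * 64 + 31
64 = 2 * 31 + 2
31 = 15 * 2 + 1
2 = 2 * 1 + 0
GCD = 1


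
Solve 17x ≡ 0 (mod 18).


GCD(17, 18) = 1, unique solution
a^(-1) mod 18 = 17
x = 17 * 0 mod 18 = 0

x ≡ 0 (mod 18)


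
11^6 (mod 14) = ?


11^1 mod 14 = 11
11^2 mod 14 = 9
11^3 mod 14 = 1
11^4 mod 14 = 11
11^5 mod 14 = 9
11^6 mod 14 = 1


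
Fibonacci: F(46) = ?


Sequence: 1, 1, 2, 3, 5, 8, 13, 21, 34, 55, 89, 144, 233, 377, 610, 987, 1597, 2584, 4181, 6765, 10946, 17711, 28657, 46368, 75025, 121393, 196418, 317811, 514229, 832040, 1346269, 2178309, 3524578, 5702887, 9227465, 14930352, 24157817, 39088169, 63245986, 102334155, 165580141, 267914296, 433494437, 701408733, 1134903170, 1836311903
F(46) = 1836311903


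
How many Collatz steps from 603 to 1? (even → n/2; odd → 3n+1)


603 → 1810 → 905 → 2716 → 1358 → 679 → 2038 → 1019 → 3058 → 1529 → 4588 → 2294 → 1147 → 3442 → 1721 → 5164 → 2582 → 1291 → 3874 → 1937 → 5812 → 2906 → 1453 → 4360 → 2180 → 1090 → 545 → 1636 → 818 → 409 → 1228 → 614 → 307 → 922 → 461 → 1384 → 692 → 346 → 173 → 520 → 260 → 130 → 65 → 196 → 98 → 49 → 148 → 74 → 37 → 112 → 56 → 28 → 14 → 7 → 22 → 11 → 34 → 17 → 52 → 26 → 13 → 40 → 20 → 10 → 5 → 16 → 8 → 4 → 2 → 1
Total steps = 69

69 steps


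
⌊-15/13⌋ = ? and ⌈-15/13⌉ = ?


-15/13 = -1.1538
floor = -2
ceil = -1

floor = -2, ceil = -1


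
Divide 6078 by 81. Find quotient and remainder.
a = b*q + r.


6078 = 81 * 75 + 3
Check: 6075 + 3 = 6078

q = 75, r = 3


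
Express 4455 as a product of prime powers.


4455 / 3 = 1485
1485 / 3 = 495
495 / 3 = 165
165 / 3 = 55
55 / 5 = 11
11 / 11 = 1
4455 = 3^4 × 5 × 11


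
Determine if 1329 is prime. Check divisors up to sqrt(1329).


1329 / 3 = 443 (exact division)
1329 is NOT prime.

No, 1329 is not prime


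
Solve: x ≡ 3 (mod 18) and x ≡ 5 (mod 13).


M = 18*13 = 234
M1 = M/18 = 13, M2 = M/13 = 18
M1^(-1) mod 18 = 7, M2^(-1) mod 13 = 8
x = 3*13*7 + 5*18*8 = 993
993 mod 234 = 57
Check: 57 mod 18 = 3 ✓, 57 mod 13 = 5 ✓

x ≡ 57 (mod 234)


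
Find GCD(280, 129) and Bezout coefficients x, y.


Tabular extended Euclidean (each row: r = 280*s + 129*t):
r=280, s=1, t=0
r=129, s=0, t=1
q=2: r=22, s=1, t=-2   [280*(1) + 129*(-2) = 22]
q=5: r=19, s=-5, t=11   [280*(-5) + 129*(11) = 19]
q=1: r=3, s=6, t=-13   [280*(6) + 129*(-13) = 3]
q=6: r=1, s=-41, t=89   [280*(-41) + 129*(89) = 1]
q=3: r=0, s=129, t=-280   [280*(129) + 129*(-280) = 0]
GCD = 1; from the row with r=1: x=-41, y=89
Check: 280*(-41) + 129*(89) = -11480 + 11481 = 1

GCD = 1, x = -41, y = 89


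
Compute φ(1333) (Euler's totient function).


1333 = 31 × 43
Prime factors: 31, 43
φ(1333) = 1333 × (1-1/31) × (1-1/43)
= 1333 × 30/31 × 42/43 = 1260

φ(1333) = 1260


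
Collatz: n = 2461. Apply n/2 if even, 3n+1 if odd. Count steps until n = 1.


2461 → 7384 → 3692 → 1846 → 923 → 2770 → 1385 → 4156 → 2078 → 1039 → 3118 → 1559 → 4678 → 2339 → 7018 → 3509 → 10528 → 5264 → 2632 → 1316 → 658 → 329 → 988 → 494 → 247 → 742 → 371 → 1114 → 557 → 1672 → 836 → 418 → 209 → 628 → 314 → 157 → 472 → 236 → 118 → 59 → 178 → 89 → 268 → 134 → 67 → 202 → 101 → 304 → 152 → 76 → 38 → 19 → 58 → 29 → 88 → 44 → 22 → 11 → 34 → 17 → 52 → 26 → 13 → 40 → 20 → 10 → 5 → 16 → 8 → 4 → 2 → 1
Total steps = 71

71 steps


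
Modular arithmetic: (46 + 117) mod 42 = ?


46 + 117 = 163
163 mod 42 = 37


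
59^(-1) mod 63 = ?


Use the extended Euclidean algorithm on (63, 59); each row r = 63*s + 59*t:
r=63, s=1, t=0
r=59, s=0, t=1
q=1: r=4, s=1, t=-1   [63*(1) + 59*(-1) = 4]
q=14: r=3, s=-14, t=15   [63*(-14) + 59*(15) = 3]
q=1: r=1, s=15, t=-16   [63*(15) + 59*(-16) = 1]
q=3: r=0, s=-59, t=63   [63*(-59) + 59*(63) = 0]
GCD = 1 with t = -16, so 59*(-16) ≡ 1 (mod 63)
Inverse = -16 mod 63 = 47
Check: 59 * 47 = 2773 ≡ 1 (mod 63)

59^(-1) ≡ 47 (mod 63)


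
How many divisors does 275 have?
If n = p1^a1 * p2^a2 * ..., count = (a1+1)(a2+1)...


275 = 5^2 × 11^1
d(275) = (2+1) × (1+1) = 6

6 divisors


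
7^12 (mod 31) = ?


7^1 mod 31 = 7
7^2 mod 31 = 18
7^3 mod 31 = 2
7^4 mod 31 = 14
7^5 mod 31 = 5
7^6 mod 31 = 4
7^7 mod 31 = 28
7^8 mod 31 = 10
7^9 mod 31 = 8
7^10 mod 31 = 25
7^11 mod 31 = 20
7^12 mod 31 = 16


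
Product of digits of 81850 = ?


8 × 1 × 8 × 5 × 0 = 0


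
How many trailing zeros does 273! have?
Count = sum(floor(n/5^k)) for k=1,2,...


floor(273/5) = 54
floor(273/25) = 10
floor(273/125) = 2
Total = 66

66 trailing zeros


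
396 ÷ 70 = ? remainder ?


396 = 70 * 5 + 46
Check: 350 + 46 = 396

q = 5, r = 46


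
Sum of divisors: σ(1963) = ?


Divisors of 1963: 1, 13, 151, 1963
Sum = 1 + 13 + 151 + 1963 = 2128

σ(1963) = 2128


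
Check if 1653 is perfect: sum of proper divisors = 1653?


Proper divisors of 1653: 1, 3, 19, 29, 57, 87, 551
Sum = 1 + 3 + 19 + 29 + 57 + 87 + 551 = 747

No, 1653 is not perfect (747 ≠ 1653)


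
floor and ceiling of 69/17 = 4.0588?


69/17 = 4.0588
floor = 4
ceil = 5

floor = 4, ceil = 5


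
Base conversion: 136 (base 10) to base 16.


136 (base 10) = 136 (decimal)
136 (decimal) = 88 (base 16)


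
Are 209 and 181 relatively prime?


Euclidean algorithm:
209 = 1 * 181 + 28
181 = 6 * 28 + 13
28 = 2 * 13 + 2
13 = 6 * 2 + 1
2 = 2 * 1 + 0
GCD(209, 181) = 1

Yes, coprime (GCD = 1)


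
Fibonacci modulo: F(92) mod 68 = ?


F(k) mod 68 for k=1..92:
1, 1, 2, 3, 5, 8, 13, 21, 34, 55, 21, 8, 29, 37, 66, 35, 33, 0, 33, 33, 66, 31, 29, 60, 21, 13, 34, 47, 13, 60, 5, 65, 2, 67, 1, 0, 1, 1, 2, 3, 5, 8, 13, 21, 34, 55, 21, 8, 29, 37, 66, 35, 33, 0, 33, 33, 66, 31, 29, 60, 21, 13, 34, 47, 13, 60, 5, 65, 2, 67, 1, 0, 1, 1, 2, 3, 5, 8, 13, 21, 34, 55, 21, 8, 29, 37, 66, 35, 33, 0, 33, 33
F(92) mod 68 = 33


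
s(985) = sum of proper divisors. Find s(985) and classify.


Proper divisors: 1, 5, 197
Sum = 1 + 5 + 197 = 203
203 < 985 → deficient

s(985) = 203 (deficient)


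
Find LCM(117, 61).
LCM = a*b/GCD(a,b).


GCD(117, 61) = 1
LCM = 117*61/1 = 7137/1 = 7137

LCM = 7137


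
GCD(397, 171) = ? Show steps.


397 = 2 * 171 + 55
171 = 3 * 55 + 6
55 = 9 * 6 + 1
6 = 6 * 1 + 0
GCD = 1


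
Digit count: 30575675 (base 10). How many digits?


30575675 has 8 digits in base 10
floor(log10(30575675)) + 1 = floor(7.4854) + 1 = 8

8 digits (base 10)


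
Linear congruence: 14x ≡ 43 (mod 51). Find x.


GCD(14, 51) = 1, unique solution
a^(-1) mod 51 = 11
x = 11 * 43 mod 51 = 14

x ≡ 14 (mod 51)


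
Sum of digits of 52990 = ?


5 + 2 + 9 + 9 + 0 = 25


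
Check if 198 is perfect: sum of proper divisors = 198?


Proper divisors of 198: 1, 2, 3, 6, 9, 11, 18, 22, 33, 66, 99
Sum = 1 + 2 + 3 + 6 + 9 + 11 + 18 + 22 + 33 + 66 + 99 = 270

No, 198 is not perfect (270 ≠ 198)


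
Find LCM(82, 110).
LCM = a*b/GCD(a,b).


GCD(82, 110) = 2
LCM = 82*110/2 = 9020/2 = 4510

LCM = 4510


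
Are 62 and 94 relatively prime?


Euclidean algorithm:
94 = 1 * 62 + 32
62 = 1 * 32 + 30
32 = 1 * 30 + 2
30 = 15 * 2 + 0
GCD(62, 94) = 2

No, not coprime (GCD = 2)


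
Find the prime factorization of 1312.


1312 / 2 = 656
656 / 2 = 328
328 / 2 = 164
164 / 2 = 82
82 / 2 = 41
41 / 41 = 1
1312 = 2^5 × 41


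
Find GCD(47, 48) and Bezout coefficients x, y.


Tabular extended Euclidean (each row: r = 47*s + 48*t):
r=47, s=1, t=0
r=48, s=0, t=1
q=0: r=47, s=1, t=0   [47*(1) + 48*(0) = 47]
q=1: r=1, s=-1, t=1   [47*(-1) + 48*(1) = 1]
q=47: r=0, s=48, t=-47   [47*(48) + 48*(-47) = 0]
GCD = 1; from the row with r=1: x=-1, y=1
Check: 47*(-1) + 48*(1) = -47 + 48 = 1

GCD = 1, x = -1, y = 1


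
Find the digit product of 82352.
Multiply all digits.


8 × 2 × 3 × 5 × 2 = 480


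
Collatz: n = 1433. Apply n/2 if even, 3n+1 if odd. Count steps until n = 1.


1433 → 4300 → 2150 → 1075 → 3226 → 1613 → 4840 → 2420 → 1210 → 605 → 1816 → 908 → 454 → 227 → 682 → 341 → 1024 → 512 → 256 → 128 → 64 → 32 → 16 → 8 → 4 → 2 → 1
Total steps = 26

26 steps


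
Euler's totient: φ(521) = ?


521 = 521
Prime factors: 521
φ(521) = 521 × (1-1/521)
= 521 × 520/521 = 520

φ(521) = 520


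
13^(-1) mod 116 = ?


Use the extended Euclidean algorithm on (116, 13); each row r = 116*s + 13*t:
r=116, s=1, t=0
r=13, s=0, t=1
q=8: r=12, s=1, t=-8   [116*(1) + 13*(-8) = 12]
q=1: r=1, s=-1, t=9   [116*(-1) + 13*(9) = 1]
q=12: r=0, s=13, t=-116   [116*(13) + 13*(-116) = 0]
GCD = 1 with t = 9, so 13*(9) ≡ 1 (mod 116)
Inverse = 9 mod 116 = 9
Check: 13 * 9 = 117 ≡ 1 (mod 116)

13^(-1) ≡ 9 (mod 116)


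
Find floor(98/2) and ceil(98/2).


98/2 = 49.0000
floor = 49
ceil = 49

floor = 49, ceil = 49


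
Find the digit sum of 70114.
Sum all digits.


7 + 0 + 1 + 1 + 4 = 13


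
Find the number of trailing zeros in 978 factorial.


floor(978/5) = 195
floor(978/25) = 39
floor(978/125) = 7
floor(978/625) = 1
Total = 242

242 trailing zeros


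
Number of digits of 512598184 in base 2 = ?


512598184 in base 2 = 11110100011011010000010101000
Number of digits = 29

29 digits (base 2)


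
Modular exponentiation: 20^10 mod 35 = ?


20^1 mod 35 = 20
20^2 mod 35 = 15
20^3 mod 35 = 20
20^4 mod 35 = 15
20^5 mod 35 = 20
20^6 mod 35 = 15
20^7 mod 35 = 20
20^8 mod 35 = 15
20^9 mod 35 = 20
20^10 mod 35 = 15


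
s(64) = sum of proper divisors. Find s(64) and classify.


Proper divisors: 1, 2, 4, 8, 16, 32
Sum = 1 + 2 + 4 + 8 + 16 + 32 = 63
63 < 64 → deficient

s(64) = 63 (deficient)


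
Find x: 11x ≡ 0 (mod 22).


GCD(11, 22) = 11 divides 0
Divide: 1x ≡ 0 (mod 2)
x ≡ 0 (mod 2)


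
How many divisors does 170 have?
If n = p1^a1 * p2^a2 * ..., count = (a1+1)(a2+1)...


170 = 2^1 × 5^1 × 17^1
d(170) = (1+1) × (1+1) × (1+1) = 8

8 divisors


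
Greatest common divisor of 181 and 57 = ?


181 = 3 * 57 + 10
57 = 5 * 10 + 7
10 = 1 * 7 + 3
7 = 2 * 3 + 1
3 = 3 * 1 + 0
GCD = 1


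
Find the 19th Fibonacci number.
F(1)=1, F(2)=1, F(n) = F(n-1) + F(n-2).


Sequence: 1, 1, 2, 3, 5, 8, 13, 21, 34, 55, 89, 144, 233, 377, 610, 987, 1597, 2584, 4181
F(19) = 4181


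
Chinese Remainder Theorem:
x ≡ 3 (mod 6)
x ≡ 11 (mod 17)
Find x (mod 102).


M = 6*17 = 102
M1 = M/6 = 17, M2 = M/17 = 6
M1^(-1) mod 6 = 5, M2^(-1) mod 17 = 3
x = 3*17*5 + 11*6*3 = 453
453 mod 102 = 45
Check: 45 mod 6 = 3 ✓, 45 mod 17 = 11 ✓

x ≡ 45 (mod 102)


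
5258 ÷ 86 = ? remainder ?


5258 = 86 * 61 + 12
Check: 5246 + 12 = 5258

q = 61, r = 12


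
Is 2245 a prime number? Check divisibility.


2245 / 5 = 449 (exact division)
2245 is NOT prime.

No, 2245 is not prime


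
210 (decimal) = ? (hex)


210 (base 10) = 210 (decimal)
210 (decimal) = D2 (base 16)


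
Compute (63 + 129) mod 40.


63 + 129 = 192
192 mod 40 = 32


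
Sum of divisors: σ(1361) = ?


Divisors of 1361: 1, 1361
Sum = 1 + 1361 = 1362

σ(1361) = 1362


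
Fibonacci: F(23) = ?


Sequence: 1, 1, 2, 3, 5, 8, 13, 21, 34, 55, 89, 144, 233, 377, 610, 987, 1597, 2584, 4181, 6765, 10946, 17711, 28657
F(23) = 28657


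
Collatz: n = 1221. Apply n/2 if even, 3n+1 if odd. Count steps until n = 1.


1221 → 3664 → 1832 → 916 → 458 → 229 → 688 → 344 → 172 → 86 → 43 → 130 → 65 → 196 → 98 → 49 → 148 → 74 → 37 → 112 → 56 → 28 → 14 → 7 → 22 → 11 → 34 → 17 → 52 → 26 → 13 → 40 → 20 → 10 → 5 → 16 → 8 → 4 → 2 → 1
Total steps = 39

39 steps


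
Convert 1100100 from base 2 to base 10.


1100100 (base 2) = 100 (decimal)
100 (decimal) = 100 (base 10)


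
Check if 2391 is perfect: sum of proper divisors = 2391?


Proper divisors of 2391: 1, 3, 797
Sum = 1 + 3 + 797 = 801

No, 2391 is not perfect (801 ≠ 2391)


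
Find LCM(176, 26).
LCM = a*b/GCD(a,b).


GCD(176, 26) = 2
LCM = 176*26/2 = 4576/2 = 2288

LCM = 2288


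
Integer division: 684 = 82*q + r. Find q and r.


684 = 82 * 8 + 28
Check: 656 + 28 = 684

q = 8, r = 28


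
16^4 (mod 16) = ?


16^1 mod 16 = 0
16^2 mod 16 = 0
16^3 mod 16 = 0
16^4 mod 16 = 0


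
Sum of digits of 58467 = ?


5 + 8 + 4 + 6 + 7 = 30


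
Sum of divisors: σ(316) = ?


Divisors of 316: 1, 2, 4, 79, 158, 316
Sum = 1 + 2 + 4 + 79 + 158 + 316 = 560

σ(316) = 560


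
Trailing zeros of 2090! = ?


floor(2090/5) = 418
floor(2090/25) = 83
floor(2090/125) = 16
floor(2090/625) = 3
Total = 520

520 trailing zeros


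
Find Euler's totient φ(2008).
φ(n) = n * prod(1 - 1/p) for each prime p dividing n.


2008 = 2^3 × 251
Prime factors: 2, 251
φ(2008) = 2008 × (1-1/2) × (1-1/251)
= 2008 × 1/2 × 250/251 = 1000

φ(2008) = 1000


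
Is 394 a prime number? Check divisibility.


394 / 2 = 197 (exact division)
394 is NOT prime.

No, 394 is not prime


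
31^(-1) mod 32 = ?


Use the extended Euclidean algorithm on (32, 31); each row r = 32*s + 31*t:
r=32, s=1, t=0
r=31, s=0, t=1
q=1: r=1, s=1, t=-1   [32*(1) + 31*(-1) = 1]
q=31: r=0, s=-31, t=32   [32*(-31) + 31*(32) = 0]
GCD = 1 with t = -1, so 31*(-1) ≡ 1 (mod 32)
Inverse = -1 mod 32 = 31
Check: 31 * 31 = 961 ≡ 1 (mod 32)

31^(-1) ≡ 31 (mod 32)


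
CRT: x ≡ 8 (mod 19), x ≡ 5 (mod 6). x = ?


M = 19*6 = 114
M1 = M/19 = 6, M2 = M/6 = 19
M1^(-1) mod 19 = 16, M2^(-1) mod 6 = 1
x = 8*6*16 + 5*19*1 = 863
863 mod 114 = 65
Check: 65 mod 19 = 8 ✓, 65 mod 6 = 5 ✓

x ≡ 65 (mod 114)


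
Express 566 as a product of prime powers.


566 / 2 = 283
283 / 283 = 1
566 = 2 × 283


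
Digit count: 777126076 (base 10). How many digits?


777126076 has 9 digits in base 10
floor(log10(777126076)) + 1 = floor(8.8905) + 1 = 9

9 digits (base 10)


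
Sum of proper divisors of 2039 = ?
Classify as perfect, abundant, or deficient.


Proper divisors: 1
Sum = 1 = 1
1 < 2039 → deficient

s(2039) = 1 (deficient)


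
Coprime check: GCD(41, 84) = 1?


Euclidean algorithm:
84 = 2 * 41 + 2
41 = 20 * 2 + 1
2 = 2 * 1 + 0
GCD(41, 84) = 1

Yes, coprime (GCD = 1)


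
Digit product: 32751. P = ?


3 × 2 × 7 × 5 × 1 = 210


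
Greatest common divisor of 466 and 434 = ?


466 = 1 * 434 + 32
434 = 13 * 32 + 18
32 = 1 * 18 + 14
18 = 1 * 14 + 4
14 = 3 * 4 + 2
4 = 2 * 2 + 0
GCD = 2


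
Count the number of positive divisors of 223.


223 = 223^1
d(223) = (1+1) = 2

2 divisors


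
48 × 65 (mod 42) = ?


48 × 65 = 3120
3120 mod 42 = 12


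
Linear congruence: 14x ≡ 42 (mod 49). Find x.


GCD(14, 49) = 7 divides 42
Divide: 2x ≡ 6 (mod 7)
x ≡ 3 (mod 7)


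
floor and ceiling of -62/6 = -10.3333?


-62/6 = -10.3333
floor = -11
ceil = -10

floor = -11, ceil = -10


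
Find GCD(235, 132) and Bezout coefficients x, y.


Tabular extended Euclidean (each row: r = 235*s + 132*t):
r=235, s=1, t=0
r=132, s=0, t=1
q=1: r=103, s=1, t=-1   [235*(1) + 132*(-1) = 103]
q=1: r=29, s=-1, t=2   [235*(-1) + 132*(2) = 29]
q=3: r=16, s=4, t=-7   [235*(4) + 132*(-7) = 16]
q=1: r=13, s=-5, t=9   [235*(-5) + 132*(9) = 13]
q=1: r=3, s=9, t=-16   [235*(9) + 132*(-16) = 3]
q=4: r=1, s=-41, t=73   [235*(-41) + 132*(73) = 1]
q=3: r=0, s=132, t=-235   [235*(132) + 132*(-235) = 0]
GCD = 1; from the row with r=1: x=-41, y=73
Check: 235*(-41) + 132*(73) = -9635 + 9636 = 1

GCD = 1, x = -41, y = 73


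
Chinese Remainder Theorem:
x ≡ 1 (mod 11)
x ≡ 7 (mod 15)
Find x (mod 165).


M = 11*15 = 165
M1 = M/11 = 15, M2 = M/15 = 11
M1^(-1) mod 11 = 3, M2^(-1) mod 15 = 11
x = 1*15*3 + 7*11*11 = 892
892 mod 165 = 67
Check: 67 mod 11 = 1 ✓, 67 mod 15 = 7 ✓

x ≡ 67 (mod 165)


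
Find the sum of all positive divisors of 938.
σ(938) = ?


Divisors of 938: 1, 2, 7, 14, 67, 134, 469, 938
Sum = 1 + 2 + 7 + 14 + 67 + 134 + 469 + 938 = 1632

σ(938) = 1632


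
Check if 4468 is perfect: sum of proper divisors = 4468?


Proper divisors of 4468: 1, 2, 4, 1117, 2234
Sum = 1 + 2 + 4 + 1117 + 2234 = 3358

No, 4468 is not perfect (3358 ≠ 4468)


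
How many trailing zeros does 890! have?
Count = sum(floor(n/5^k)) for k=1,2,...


floor(890/5) = 178
floor(890/25) = 35
floor(890/125) = 7
floor(890/625) = 1
Total = 221

221 trailing zeros


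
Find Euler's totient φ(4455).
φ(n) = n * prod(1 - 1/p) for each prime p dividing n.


4455 = 3^4 × 5 × 11
Prime factors: 3, 5, 11
φ(4455) = 4455 × (1-1/3) × (1-1/5) × (1-1/11)
= 4455 × 2/3 × 4/5 × 10/11 = 2160

φ(4455) = 2160


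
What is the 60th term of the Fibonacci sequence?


Sequence: 1, 1, 2, 3, 5, 8, 13, 21, 34, 55, 89, 144, 233, 377, 610, 987, 1597, 2584, 4181, 6765, 10946, 17711, 28657, 46368, 75025, 121393, 196418, 317811, 514229, 832040, 1346269, 2178309, 3524578, 5702887, 9227465, 14930352, 24157817, 39088169, 63245986, 102334155, 165580141, 267914296, 433494437, 701408733, 1134903170, 1836311903, 2971215073, 4807526976, 7778742049, 12586269025, 20365011074, 32951280099, 53316291173, 86267571272, 139583862445, 225851433717, 365435296162, 591286729879, 956722026041, 1548008755920
F(60) = 1548008755920


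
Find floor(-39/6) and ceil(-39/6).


-39/6 = -6.5000
floor = -7
ceil = -6

floor = -7, ceil = -6


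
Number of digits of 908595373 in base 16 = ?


908595373 in base 16 = 362810AD
Number of digits = 8

8 digits (base 16)


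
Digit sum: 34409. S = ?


3 + 4 + 4 + 0 + 9 = 20


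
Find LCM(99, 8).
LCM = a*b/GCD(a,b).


GCD(99, 8) = 1
LCM = 99*8/1 = 792/1 = 792

LCM = 792


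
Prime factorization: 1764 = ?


1764 / 2 = 882
882 / 2 = 441
441 / 3 = 147
147 / 3 = 49
49 / 7 = 7
7 / 7 = 1
1764 = 2^2 × 3^2 × 7^2


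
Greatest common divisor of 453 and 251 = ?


453 = 1 * 251 + 202
251 = 1 * 202 + 49
202 = 4 * 49 + 6
49 = 8 * 6 + 1
6 = 6 * 1 + 0
GCD = 1


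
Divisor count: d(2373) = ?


2373 = 3^1 × 7^1 × 113^1
d(2373) = (1+1) × (1+1) × (1+1) = 8

8 divisors


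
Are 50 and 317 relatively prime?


Euclidean algorithm:
317 = 6 * 50 + 17
50 = 2 * 17 + 16
17 = 1 * 16 + 1
16 = 16 * 1 + 0
GCD(50, 317) = 1

Yes, coprime (GCD = 1)


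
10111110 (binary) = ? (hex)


10111110 (base 2) = 190 (decimal)
190 (decimal) = BE (base 16)


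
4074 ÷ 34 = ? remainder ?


4074 = 34 * 119 + 28
Check: 4046 + 28 = 4074

q = 119, r = 28


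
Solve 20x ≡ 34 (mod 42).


GCD(20, 42) = 2 divides 34
Divide: 10x ≡ 17 (mod 21)
x ≡ 8 (mod 21)


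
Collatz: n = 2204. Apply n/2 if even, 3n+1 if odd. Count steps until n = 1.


2204 → 1102 → 551 → 1654 → 827 → 2482 → 1241 → 3724 → 1862 → 931 → 2794 → 1397 → 4192 → 2096 → 1048 → 524 → 262 → 131 → 394 → 197 → 592 → 296 → 148 → 74 → 37 → 112 → 56 → 28 → 14 → 7 → 22 → 11 → 34 → 17 → 52 → 26 → 13 → 40 → 20 → 10 → 5 → 16 → 8 → 4 → 2 → 1
Total steps = 45

45 steps


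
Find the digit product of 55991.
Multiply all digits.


5 × 5 × 9 × 9 × 1 = 2025


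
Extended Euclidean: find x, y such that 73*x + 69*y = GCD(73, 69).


Tabular extended Euclidean (each row: r = 73*s + 69*t):
r=73, s=1, t=0
r=69, s=0, t=1
q=1: r=4, s=1, t=-1   [73*(1) + 69*(-1) = 4]
q=17: r=1, s=-17, t=18   [73*(-17) + 69*(18) = 1]
q=4: r=0, s=69, t=-73   [73*(69) + 69*(-73) = 0]
GCD = 1; from the row with r=1: x=-17, y=18
Check: 73*(-17) + 69*(18) = -1241 + 1242 = 1

GCD = 1, x = -17, y = 18


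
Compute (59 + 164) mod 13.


59 + 164 = 223
223 mod 13 = 2


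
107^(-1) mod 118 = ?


Use the extended Euclidean algorithm on (118, 107); each row r = 118*s + 107*t:
r=118, s=1, t=0
r=107, s=0, t=1
q=1: r=11, s=1, t=-1   [118*(1) + 107*(-1) = 11]
q=9: r=8, s=-9, t=10   [118*(-9) + 107*(10) = 8]
q=1: r=3, s=10, t=-11   [118*(10) + 107*(-11) = 3]
q=2: r=2, s=-29, t=32   [118*(-29) + 107*(32) = 2]
q=1: r=1, s=39, t=-43   [118*(39) + 107*(-43) = 1]
q=2: r=0, s=-107, t=118   [118*(-107) + 107*(118) = 0]
GCD = 1 with t = -43, so 107*(-43) ≡ 1 (mod 118)
Inverse = -43 mod 118 = 75
Check: 107 * 75 = 8025 ≡ 1 (mod 118)

107^(-1) ≡ 75 (mod 118)


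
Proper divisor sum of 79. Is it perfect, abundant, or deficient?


Proper divisors: 1
Sum = 1 = 1
1 < 79 → deficient

s(79) = 1 (deficient)


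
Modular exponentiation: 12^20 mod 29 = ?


12^1 mod 29 = 12
12^2 mod 29 = 28
12^3 mod 29 = 17
12^4 mod 29 = 1
12^5 mod 29 = 12
12^6 mod 29 = 28
12^7 mod 29 = 17
12^8 mod 29 = 1
12^9 mod 29 = 12
12^10 mod 29 = 28
12^11 mod 29 = 17
12^12 mod 29 = 1
12^13 mod 29 = 12
12^14 mod 29 = 28
12^15 mod 29 = 17
12^16 mod 29 = 1
12^17 mod 29 = 12
12^18 mod 29 = 28
12^19 mod 29 = 17
12^20 mod 29 = 1


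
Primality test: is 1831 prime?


Check divisors up to sqrt(1831) = 42.7902
No divisors found.
1831 is prime.

Yes, 1831 is prime


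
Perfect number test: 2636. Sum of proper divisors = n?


Proper divisors of 2636: 1, 2, 4, 659, 1318
Sum = 1 + 2 + 4 + 659 + 1318 = 1984

No, 2636 is not perfect (1984 ≠ 2636)


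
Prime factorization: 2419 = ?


2419 / 41 = 59
59 / 59 = 1
2419 = 41 × 59


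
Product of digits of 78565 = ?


7 × 8 × 5 × 6 × 5 = 8400


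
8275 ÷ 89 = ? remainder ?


8275 = 89 * 92 + 87
Check: 8188 + 87 = 8275

q = 92, r = 87


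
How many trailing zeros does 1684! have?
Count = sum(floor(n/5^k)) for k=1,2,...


floor(1684/5) = 336
floor(1684/25) = 67
floor(1684/125) = 13
floor(1684/625) = 2
Total = 418

418 trailing zeros


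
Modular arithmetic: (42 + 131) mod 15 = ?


42 + 131 = 173
173 mod 15 = 8


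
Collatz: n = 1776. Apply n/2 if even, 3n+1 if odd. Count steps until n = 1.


1776 → 888 → 444 → 222 → 111 → 334 → 167 → 502 → 251 → 754 → 377 → 1132 → 566 → 283 → 850 → 425 → 1276 → 638 → 319 → 958 → 479 → 1438 → 719 → 2158 → 1079 → 3238 → 1619 → 4858 → 2429 → 7288 → 3644 → 1822 → 911 → 2734 → 1367 → 4102 → 2051 → 6154 → 3077 → 9232 → 4616 → 2308 → 1154 → 577 → 1732 → 866 → 433 → 1300 → 650 → 325 → 976 → 488 → 244 → 122 → 61 → 184 → 92 → 46 → 23 → 70 → 35 → 106 → 53 → 160 → 80 → 40 → 20 → 10 → 5 → 16 → 8 → 4 → 2 → 1
Total steps = 73

73 steps


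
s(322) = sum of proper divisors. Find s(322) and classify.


Proper divisors: 1, 2, 7, 14, 23, 46, 161
Sum = 1 + 2 + 7 + 14 + 23 + 46 + 161 = 254
254 < 322 → deficient

s(322) = 254 (deficient)


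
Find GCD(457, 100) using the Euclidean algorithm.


457 = 4 * 100 + 57
100 = 1 * 57 + 43
57 = 1 * 43 + 14
43 = 3 * 14 + 1
14 = 14 * 1 + 0
GCD = 1


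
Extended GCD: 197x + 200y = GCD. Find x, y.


Tabular extended Euclidean (each row: r = 197*s + 200*t):
r=197, s=1, t=0
r=200, s=0, t=1
q=0: r=197, s=1, t=0   [197*(1) + 200*(0) = 197]
q=1: r=3, s=-1, t=1   [197*(-1) + 200*(1) = 3]
q=65: r=2, s=66, t=-65   [197*(66) + 200*(-65) = 2]
q=1: r=1, s=-67, t=66   [197*(-67) + 200*(66) = 1]
q=2: r=0, s=200, t=-197   [197*(200) + 200*(-197) = 0]
GCD = 1; from the row with r=1: x=-67, y=66
Check: 197*(-67) + 200*(66) = -13199 + 13200 = 1

GCD = 1, x = -67, y = 66


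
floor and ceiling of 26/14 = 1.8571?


26/14 = 1.8571
floor = 1
ceil = 2

floor = 1, ceil = 2


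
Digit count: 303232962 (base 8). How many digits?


303232962 in base 8 = 2204573702
Number of digits = 10

10 digits (base 8)


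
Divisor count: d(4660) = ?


4660 = 2^2 × 5^1 × 233^1
d(4660) = (2+1) × (1+1) × (1+1) = 12

12 divisors


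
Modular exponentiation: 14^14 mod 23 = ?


14^1 mod 23 = 14
14^2 mod 23 = 12
14^3 mod 23 = 7
14^4 mod 23 = 6
14^5 mod 23 = 15
14^6 mod 23 = 3
14^7 mod 23 = 19
14^8 mod 23 = 13
14^9 mod 23 = 21
14^10 mod 23 = 18
14^11 mod 23 = 22
14^12 mod 23 = 9
14^13 mod 23 = 11
14^14 mod 23 = 16


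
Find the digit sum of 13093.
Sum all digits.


1 + 3 + 0 + 9 + 3 = 16


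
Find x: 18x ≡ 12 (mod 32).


GCD(18, 32) = 2 divides 12
Divide: 9x ≡ 6 (mod 16)
x ≡ 6 (mod 16)


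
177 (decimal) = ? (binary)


177 (base 10) = 177 (decimal)
177 (decimal) = 10110001 (base 2)


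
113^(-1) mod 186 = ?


Use the extended Euclidean algorithm on (186, 113); each row r = 186*s + 113*t:
r=186, s=1, t=0
r=113, s=0, t=1
q=1: r=73, s=1, t=-1   [186*(1) + 113*(-1) = 73]
q=1: r=40, s=-1, t=2   [186*(-1) + 113*(2) = 40]
q=1: r=33, s=2, t=-3   [186*(2) + 113*(-3) = 33]
q=1: r=7, s=-3, t=5   [186*(-3) + 113*(5) = 7]
q=4: r=5, s=14, t=-23   [186*(14) + 113*(-23) = 5]
q=1: r=2, s=-17, t=28   [186*(-17) + 113*(28) = 2]
q=2: r=1, s=48, t=-79   [186*(48) + 113*(-79) = 1]
q=2: r=0, s=-113, t=186   [186*(-113) + 113*(186) = 0]
GCD = 1 with t = -79, so 113*(-79) ≡ 1 (mod 186)
Inverse = -79 mod 186 = 107
Check: 113 * 107 = 12091 ≡ 1 (mod 186)

113^(-1) ≡ 107 (mod 186)


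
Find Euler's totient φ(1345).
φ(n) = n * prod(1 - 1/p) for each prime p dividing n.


1345 = 5 × 269
Prime factors: 5, 269
φ(1345) = 1345 × (1-1/5) × (1-1/269)
= 1345 × 4/5 × 268/269 = 1072

φ(1345) = 1072


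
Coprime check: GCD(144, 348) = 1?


Euclidean algorithm:
348 = 2 * 144 + 60
144 = 2 * 60 + 24
60 = 2 * 24 + 12
24 = 2 * 12 + 0
GCD(144, 348) = 12

No, not coprime (GCD = 12)


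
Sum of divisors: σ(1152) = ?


Divisors of 1152: 1, 2, 3, 4, 6, 8, 9, 12, 16, 18, 24, 32, 36, 48, 64, 72, 96, 128, 144, 192, 288, 384, 576, 1152
Sum = 1 + 2 + 3 + 4 + 6 + 8 + 9 + 12 + 16 + 18 + 24 + 32 + 36 + 48 + 64 + 72 + 96 + 128 + 144 + 192 + 288 + 384 + 576 + 1152 = 3315

σ(1152) = 3315


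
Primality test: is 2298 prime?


2298 / 2 = 1149 (exact division)
2298 is NOT prime.

No, 2298 is not prime


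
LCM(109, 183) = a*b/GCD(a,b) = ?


GCD(109, 183) = 1
LCM = 109*183/1 = 19947/1 = 19947

LCM = 19947


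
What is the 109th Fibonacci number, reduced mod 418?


F(k) mod 418 for k=1..109:
1, 1, 2, 3, 5, 8, 13, 21, 34, 55, 89, 144, 233, 377, 192, 151, 343, 76, 1, 77, 78, 155, 233, 388, 203, 173, 376, 131, 89, 220, 309, 111, 2, 113, 115, 228, 343, 153, 78, 231, 309, 122, 13, 135, 148, 283, 13, 296, 309, 187, 78, 265, 343, 190, 115, 305, 2, 307, 309, 198, 89, 287, 376, 245, 203, 30, 233, 263, 78, 341, 1, 342, 343, 267, 192, 41, 233, 274, 89, 363, 34, 397, 13, 410, 5, 415, 2, 417, 1, 0, 1, 1, 2, 3, 5, 8, 13, 21, 34, 55, 89, 144, 233, 377, 192, 151, 343, 76, 1
F(109) mod 418 = 1


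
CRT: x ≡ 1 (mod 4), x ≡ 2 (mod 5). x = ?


M = 4*5 = 20
M1 = M/4 = 5, M2 = M/5 = 4
M1^(-1) mod 4 = 1, M2^(-1) mod 5 = 4
x = 1*5*1 + 2*4*4 = 37
37 mod 20 = 17
Check: 17 mod 4 = 1 ✓, 17 mod 5 = 2 ✓

x ≡ 17 (mod 20)


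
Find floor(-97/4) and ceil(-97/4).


-97/4 = -24.2500
floor = -25
ceil = -24

floor = -25, ceil = -24


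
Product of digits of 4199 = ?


4 × 1 × 9 × 9 = 324


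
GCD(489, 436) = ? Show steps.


489 = 1 * 436 + 53
436 = 8 * 53 + 12
53 = 4 * 12 + 5
12 = 2 * 5 + 2
5 = 2 * 2 + 1
2 = 2 * 1 + 0
GCD = 1


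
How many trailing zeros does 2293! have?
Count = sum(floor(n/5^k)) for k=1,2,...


floor(2293/5) = 458
floor(2293/25) = 91
floor(2293/125) = 18
floor(2293/625) = 3
Total = 570

570 trailing zeros


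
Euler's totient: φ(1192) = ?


1192 = 2^3 × 149
Prime factors: 2, 149
φ(1192) = 1192 × (1-1/2) × (1-1/149)
= 1192 × 1/2 × 148/149 = 592

φ(1192) = 592


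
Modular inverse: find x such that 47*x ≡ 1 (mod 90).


Use the extended Euclidean algorithm on (90, 47); each row r = 90*s + 47*t:
r=90, s=1, t=0
r=47, s=0, t=1
q=1: r=43, s=1, t=-1   [90*(1) + 47*(-1) = 43]
q=1: r=4, s=-1, t=2   [90*(-1) + 47*(2) = 4]
q=10: r=3, s=11, t=-21   [90*(11) + 47*(-21) = 3]
q=1: r=1, s=-12, t=23   [90*(-12) + 47*(23) = 1]
q=3: r=0, s=47, t=-90   [90*(47) + 47*(-90) = 0]
GCD = 1 with t = 23, so 47*(23) ≡ 1 (mod 90)
Inverse = 23 mod 90 = 23
Check: 47 * 23 = 1081 ≡ 1 (mod 90)

47^(-1) ≡ 23 (mod 90)


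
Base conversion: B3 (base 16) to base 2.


B3 (base 16) = 179 (decimal)
179 (decimal) = 10110011 (base 2)


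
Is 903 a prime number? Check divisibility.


903 / 3 = 301 (exact division)
903 is NOT prime.

No, 903 is not prime


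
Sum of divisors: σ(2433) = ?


Divisors of 2433: 1, 3, 811, 2433
Sum = 1 + 3 + 811 + 2433 = 3248

σ(2433) = 3248


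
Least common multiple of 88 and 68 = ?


GCD(88, 68) = 4
LCM = 88*68/4 = 5984/4 = 1496

LCM = 1496


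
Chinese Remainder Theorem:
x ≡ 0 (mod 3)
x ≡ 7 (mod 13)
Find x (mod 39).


M = 3*13 = 39
M1 = M/3 = 13, M2 = M/13 = 3
M1^(-1) mod 3 = 1, M2^(-1) mod 13 = 9
x = 0*13*1 + 7*3*9 = 189
189 mod 39 = 33
Check: 33 mod 3 = 0 ✓, 33 mod 13 = 7 ✓

x ≡ 33 (mod 39)


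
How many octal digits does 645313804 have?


645313804 in base 8 = 4635532414
Number of digits = 10

10 digits (base 8)


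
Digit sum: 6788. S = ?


6 + 7 + 8 + 8 = 29


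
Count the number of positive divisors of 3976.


3976 = 2^3 × 7^1 × 71^1
d(3976) = (3+1) × (1+1) × (1+1) = 16

16 divisors


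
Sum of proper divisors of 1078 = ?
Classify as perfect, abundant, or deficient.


Proper divisors: 1, 2, 7, 11, 14, 22, 49, 77, 98, 154, 539
Sum = 1 + 2 + 7 + 11 + 14 + 22 + 49 + 77 + 98 + 154 + 539 = 974
974 < 1078 → deficient

s(1078) = 974 (deficient)


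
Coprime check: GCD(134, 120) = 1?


Euclidean algorithm:
134 = 1 * 120 + 14
120 = 8 * 14 + 8
14 = 1 * 8 + 6
8 = 1 * 6 + 2
6 = 3 * 2 + 0
GCD(134, 120) = 2

No, not coprime (GCD = 2)


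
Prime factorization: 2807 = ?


2807 / 7 = 401
401 / 401 = 1
2807 = 7 × 401


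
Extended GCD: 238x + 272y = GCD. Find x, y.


Tabular extended Euclidean (each row: r = 238*s + 272*t):
r=238, s=1, t=0
r=272, s=0, t=1
q=0: r=238, s=1, t=0   [238*(1) + 272*(0) = 238]
q=1: r=34, s=-1, t=1   [238*(-1) + 272*(1) = 34]
q=7: r=0, s=8, t=-7   [238*(8) + 272*(-7) = 0]
GCD = 34; from the row with r=34: x=-1, y=1
Check: 238*(-1) + 272*(1) = -238 + 272 = 34

GCD = 34, x = -1, y = 1


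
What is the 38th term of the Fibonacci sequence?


Sequence: 1, 1, 2, 3, 5, 8, 13, 21, 34, 55, 89, 144, 233, 377, 610, 987, 1597, 2584, 4181, 6765, 10946, 17711, 28657, 46368, 75025, 121393, 196418, 317811, 514229, 832040, 1346269, 2178309, 3524578, 5702887, 9227465, 14930352, 24157817, 39088169
F(38) = 39088169


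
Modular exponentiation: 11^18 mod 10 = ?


11^1 mod 10 = 1
11^2 mod 10 = 1
11^3 mod 10 = 1
11^4 mod 10 = 1
11^5 mod 10 = 1
11^6 mod 10 = 1
11^7 mod 10 = 1
11^8 mod 10 = 1
11^9 mod 10 = 1
11^10 mod 10 = 1
11^11 mod 10 = 1
11^12 mod 10 = 1
11^13 mod 10 = 1
11^14 mod 10 = 1
11^15 mod 10 = 1
11^16 mod 10 = 1
11^17 mod 10 = 1
11^18 mod 10 = 1


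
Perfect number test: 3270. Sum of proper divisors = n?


Proper divisors of 3270: 1, 2, 3, 5, 6, 10, 15, 30, 109, 218, 327, 545, 654, 1090, 1635
Sum = 1 + 2 + 3 + 5 + 6 + 10 + 15 + 30 + 109 + 218 + 327 + 545 + 654 + 1090 + 1635 = 4650

No, 3270 is not perfect (4650 ≠ 3270)


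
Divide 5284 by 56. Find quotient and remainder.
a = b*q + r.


5284 = 56 * 94 + 20
Check: 5264 + 20 = 5284

q = 94, r = 20


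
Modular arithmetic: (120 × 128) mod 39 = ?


120 × 128 = 15360
15360 mod 39 = 33


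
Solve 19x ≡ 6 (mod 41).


GCD(19, 41) = 1, unique solution
a^(-1) mod 41 = 13
x = 13 * 6 mod 41 = 37

x ≡ 37 (mod 41)


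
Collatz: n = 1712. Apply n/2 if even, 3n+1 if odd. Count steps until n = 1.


1712 → 856 → 428 → 214 → 107 → 322 → 161 → 484 → 242 → 121 → 364 → 182 → 91 → 274 → 137 → 412 → 206 → 103 → 310 → 155 → 466 → 233 → 700 → 350 → 175 → 526 → 263 → 790 → 395 → 1186 → 593 → 1780 → 890 → 445 → 1336 → 668 → 334 → 167 → 502 → 251 → 754 → 377 → 1132 → 566 → 283 → 850 → 425 → 1276 → 638 → 319 → 958 → 479 → 1438 → 719 → 2158 → 1079 → 3238 → 1619 → 4858 → 2429 → 7288 → 3644 → 1822 → 911 → 2734 → 1367 → 4102 → 2051 → 6154 → 3077 → 9232 → 4616 → 2308 → 1154 → 577 → 1732 → 866 → 433 → 1300 → 650 → 325 → 976 → 488 → 244 → 122 → 61 → 184 → 92 → 46 → 23 → 70 → 35 → 106 → 53 → 160 → 80 → 40 → 20 → 10 → 5 → 16 → 8 → 4 → 2 → 1
Total steps = 104

104 steps


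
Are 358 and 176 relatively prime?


Euclidean algorithm:
358 = 2 * 176 + 6
176 = 29 * 6 + 2
6 = 3 * 2 + 0
GCD(358, 176) = 2

No, not coprime (GCD = 2)


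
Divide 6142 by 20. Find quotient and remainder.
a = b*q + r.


6142 = 20 * 307 + 2
Check: 6140 + 2 = 6142

q = 307, r = 2


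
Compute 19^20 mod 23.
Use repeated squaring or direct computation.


19^1 mod 23 = 19
19^2 mod 23 = 16
19^3 mod 23 = 5
19^4 mod 23 = 3
19^5 mod 23 = 11
19^6 mod 23 = 2
19^7 mod 23 = 15
19^8 mod 23 = 9
19^9 mod 23 = 10
19^10 mod 23 = 6
19^11 mod 23 = 22
19^12 mod 23 = 4
19^13 mod 23 = 7
19^14 mod 23 = 18
19^15 mod 23 = 20
19^16 mod 23 = 12
19^17 mod 23 = 21
19^18 mod 23 = 8
19^19 mod 23 = 14
19^20 mod 23 = 13
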